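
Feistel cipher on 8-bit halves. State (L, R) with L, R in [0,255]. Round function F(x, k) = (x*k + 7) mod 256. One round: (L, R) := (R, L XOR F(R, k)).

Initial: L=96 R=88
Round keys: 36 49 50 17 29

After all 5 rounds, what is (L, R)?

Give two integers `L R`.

Round 1 (k=36): L=88 R=7
Round 2 (k=49): L=7 R=6
Round 3 (k=50): L=6 R=52
Round 4 (k=17): L=52 R=125
Round 5 (k=29): L=125 R=4

Answer: 125 4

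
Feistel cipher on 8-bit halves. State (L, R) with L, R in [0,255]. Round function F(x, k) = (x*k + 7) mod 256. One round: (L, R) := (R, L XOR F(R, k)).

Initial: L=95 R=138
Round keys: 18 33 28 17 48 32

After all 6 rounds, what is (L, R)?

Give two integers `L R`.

Answer: 144 88

Derivation:
Round 1 (k=18): L=138 R=228
Round 2 (k=33): L=228 R=225
Round 3 (k=28): L=225 R=71
Round 4 (k=17): L=71 R=95
Round 5 (k=48): L=95 R=144
Round 6 (k=32): L=144 R=88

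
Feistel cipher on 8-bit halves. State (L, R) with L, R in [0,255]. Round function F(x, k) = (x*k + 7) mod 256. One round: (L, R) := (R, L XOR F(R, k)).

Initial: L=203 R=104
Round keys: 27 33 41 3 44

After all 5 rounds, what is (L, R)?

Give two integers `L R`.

Round 1 (k=27): L=104 R=52
Round 2 (k=33): L=52 R=211
Round 3 (k=41): L=211 R=230
Round 4 (k=3): L=230 R=106
Round 5 (k=44): L=106 R=217

Answer: 106 217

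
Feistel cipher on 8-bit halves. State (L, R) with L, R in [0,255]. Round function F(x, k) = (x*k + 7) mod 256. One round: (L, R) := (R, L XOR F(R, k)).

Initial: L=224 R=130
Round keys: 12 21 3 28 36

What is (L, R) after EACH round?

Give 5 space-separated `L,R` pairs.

Round 1 (k=12): L=130 R=255
Round 2 (k=21): L=255 R=112
Round 3 (k=3): L=112 R=168
Round 4 (k=28): L=168 R=23
Round 5 (k=36): L=23 R=235

Answer: 130,255 255,112 112,168 168,23 23,235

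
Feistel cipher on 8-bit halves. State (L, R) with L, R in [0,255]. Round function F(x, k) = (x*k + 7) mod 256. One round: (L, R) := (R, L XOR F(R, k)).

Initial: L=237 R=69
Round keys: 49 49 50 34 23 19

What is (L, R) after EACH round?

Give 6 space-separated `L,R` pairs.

Round 1 (k=49): L=69 R=209
Round 2 (k=49): L=209 R=77
Round 3 (k=50): L=77 R=192
Round 4 (k=34): L=192 R=202
Round 5 (k=23): L=202 R=237
Round 6 (k=19): L=237 R=84

Answer: 69,209 209,77 77,192 192,202 202,237 237,84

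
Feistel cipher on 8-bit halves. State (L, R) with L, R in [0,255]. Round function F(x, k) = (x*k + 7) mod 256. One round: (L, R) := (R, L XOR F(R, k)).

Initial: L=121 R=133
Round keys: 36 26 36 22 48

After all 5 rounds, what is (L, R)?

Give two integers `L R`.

Round 1 (k=36): L=133 R=194
Round 2 (k=26): L=194 R=62
Round 3 (k=36): L=62 R=125
Round 4 (k=22): L=125 R=251
Round 5 (k=48): L=251 R=106

Answer: 251 106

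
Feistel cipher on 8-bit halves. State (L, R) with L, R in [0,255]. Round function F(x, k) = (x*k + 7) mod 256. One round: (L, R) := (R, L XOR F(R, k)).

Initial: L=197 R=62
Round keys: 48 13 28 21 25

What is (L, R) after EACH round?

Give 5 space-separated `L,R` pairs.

Round 1 (k=48): L=62 R=98
Round 2 (k=13): L=98 R=63
Round 3 (k=28): L=63 R=137
Round 4 (k=21): L=137 R=123
Round 5 (k=25): L=123 R=131

Answer: 62,98 98,63 63,137 137,123 123,131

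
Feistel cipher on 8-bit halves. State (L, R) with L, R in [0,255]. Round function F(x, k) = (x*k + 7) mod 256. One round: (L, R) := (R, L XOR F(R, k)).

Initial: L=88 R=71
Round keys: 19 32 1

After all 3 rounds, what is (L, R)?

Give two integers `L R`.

Round 1 (k=19): L=71 R=20
Round 2 (k=32): L=20 R=192
Round 3 (k=1): L=192 R=211

Answer: 192 211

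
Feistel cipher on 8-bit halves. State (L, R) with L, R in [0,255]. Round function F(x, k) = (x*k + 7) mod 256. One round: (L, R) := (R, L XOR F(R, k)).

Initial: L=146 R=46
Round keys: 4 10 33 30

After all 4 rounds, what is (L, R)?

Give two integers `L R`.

Answer: 227 70

Derivation:
Round 1 (k=4): L=46 R=45
Round 2 (k=10): L=45 R=231
Round 3 (k=33): L=231 R=227
Round 4 (k=30): L=227 R=70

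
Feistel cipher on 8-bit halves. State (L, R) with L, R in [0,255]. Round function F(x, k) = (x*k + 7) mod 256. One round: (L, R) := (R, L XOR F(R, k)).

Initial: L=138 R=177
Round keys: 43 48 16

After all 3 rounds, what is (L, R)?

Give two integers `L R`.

Answer: 54 47

Derivation:
Round 1 (k=43): L=177 R=72
Round 2 (k=48): L=72 R=54
Round 3 (k=16): L=54 R=47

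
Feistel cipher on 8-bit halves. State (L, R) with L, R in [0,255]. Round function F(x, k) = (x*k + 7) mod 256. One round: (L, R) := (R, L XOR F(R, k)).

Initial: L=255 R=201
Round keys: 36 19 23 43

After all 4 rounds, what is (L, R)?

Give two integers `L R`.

Answer: 249 112

Derivation:
Round 1 (k=36): L=201 R=180
Round 2 (k=19): L=180 R=170
Round 3 (k=23): L=170 R=249
Round 4 (k=43): L=249 R=112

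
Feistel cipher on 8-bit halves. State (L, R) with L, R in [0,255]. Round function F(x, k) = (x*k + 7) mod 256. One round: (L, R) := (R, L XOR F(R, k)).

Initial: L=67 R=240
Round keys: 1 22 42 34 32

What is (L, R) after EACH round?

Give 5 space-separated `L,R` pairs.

Answer: 240,180 180,143 143,201 201,54 54,14

Derivation:
Round 1 (k=1): L=240 R=180
Round 2 (k=22): L=180 R=143
Round 3 (k=42): L=143 R=201
Round 4 (k=34): L=201 R=54
Round 5 (k=32): L=54 R=14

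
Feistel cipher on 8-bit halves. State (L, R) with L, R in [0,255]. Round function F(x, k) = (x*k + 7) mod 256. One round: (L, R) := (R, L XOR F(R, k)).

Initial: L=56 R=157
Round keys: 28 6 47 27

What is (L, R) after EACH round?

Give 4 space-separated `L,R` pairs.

Answer: 157,11 11,212 212,248 248,251

Derivation:
Round 1 (k=28): L=157 R=11
Round 2 (k=6): L=11 R=212
Round 3 (k=47): L=212 R=248
Round 4 (k=27): L=248 R=251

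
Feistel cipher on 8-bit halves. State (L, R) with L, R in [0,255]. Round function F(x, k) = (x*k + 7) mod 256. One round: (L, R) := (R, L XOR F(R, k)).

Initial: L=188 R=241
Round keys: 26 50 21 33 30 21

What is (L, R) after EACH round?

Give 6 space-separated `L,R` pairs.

Round 1 (k=26): L=241 R=61
Round 2 (k=50): L=61 R=0
Round 3 (k=21): L=0 R=58
Round 4 (k=33): L=58 R=129
Round 5 (k=30): L=129 R=31
Round 6 (k=21): L=31 R=19

Answer: 241,61 61,0 0,58 58,129 129,31 31,19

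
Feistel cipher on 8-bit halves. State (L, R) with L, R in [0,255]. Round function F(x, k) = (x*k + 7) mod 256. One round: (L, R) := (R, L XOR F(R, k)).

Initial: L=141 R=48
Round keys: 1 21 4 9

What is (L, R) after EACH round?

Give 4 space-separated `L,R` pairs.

Round 1 (k=1): L=48 R=186
Round 2 (k=21): L=186 R=121
Round 3 (k=4): L=121 R=81
Round 4 (k=9): L=81 R=153

Answer: 48,186 186,121 121,81 81,153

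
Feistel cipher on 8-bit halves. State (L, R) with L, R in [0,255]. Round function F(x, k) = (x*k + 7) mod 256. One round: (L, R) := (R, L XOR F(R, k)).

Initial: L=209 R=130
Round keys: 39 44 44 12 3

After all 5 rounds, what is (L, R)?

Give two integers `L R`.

Round 1 (k=39): L=130 R=4
Round 2 (k=44): L=4 R=53
Round 3 (k=44): L=53 R=39
Round 4 (k=12): L=39 R=238
Round 5 (k=3): L=238 R=246

Answer: 238 246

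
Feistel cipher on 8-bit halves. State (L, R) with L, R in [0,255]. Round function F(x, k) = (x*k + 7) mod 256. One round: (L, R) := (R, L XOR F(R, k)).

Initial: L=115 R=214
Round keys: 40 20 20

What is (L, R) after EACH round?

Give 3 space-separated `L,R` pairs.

Answer: 214,4 4,129 129,31

Derivation:
Round 1 (k=40): L=214 R=4
Round 2 (k=20): L=4 R=129
Round 3 (k=20): L=129 R=31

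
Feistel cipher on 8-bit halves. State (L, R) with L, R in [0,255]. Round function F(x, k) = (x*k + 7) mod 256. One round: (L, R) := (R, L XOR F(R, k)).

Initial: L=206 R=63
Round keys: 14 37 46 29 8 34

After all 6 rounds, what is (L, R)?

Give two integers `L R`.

Answer: 61 221

Derivation:
Round 1 (k=14): L=63 R=183
Round 2 (k=37): L=183 R=69
Round 3 (k=46): L=69 R=218
Round 4 (k=29): L=218 R=252
Round 5 (k=8): L=252 R=61
Round 6 (k=34): L=61 R=221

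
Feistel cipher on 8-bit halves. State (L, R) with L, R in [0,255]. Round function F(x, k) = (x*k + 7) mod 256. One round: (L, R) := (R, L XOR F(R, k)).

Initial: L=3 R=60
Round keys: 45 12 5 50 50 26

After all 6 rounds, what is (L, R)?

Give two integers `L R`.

Round 1 (k=45): L=60 R=144
Round 2 (k=12): L=144 R=251
Round 3 (k=5): L=251 R=126
Round 4 (k=50): L=126 R=88
Round 5 (k=50): L=88 R=73
Round 6 (k=26): L=73 R=41

Answer: 73 41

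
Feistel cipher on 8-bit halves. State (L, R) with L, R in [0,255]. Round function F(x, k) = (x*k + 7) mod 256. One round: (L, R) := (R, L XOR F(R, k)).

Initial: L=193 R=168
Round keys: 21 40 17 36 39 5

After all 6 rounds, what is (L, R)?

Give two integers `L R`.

Answer: 87 66

Derivation:
Round 1 (k=21): L=168 R=14
Round 2 (k=40): L=14 R=159
Round 3 (k=17): L=159 R=152
Round 4 (k=36): L=152 R=248
Round 5 (k=39): L=248 R=87
Round 6 (k=5): L=87 R=66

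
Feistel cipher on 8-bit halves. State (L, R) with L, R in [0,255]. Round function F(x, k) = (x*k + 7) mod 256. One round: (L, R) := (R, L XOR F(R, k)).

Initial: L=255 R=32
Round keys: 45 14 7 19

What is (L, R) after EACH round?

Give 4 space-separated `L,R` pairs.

Round 1 (k=45): L=32 R=88
Round 2 (k=14): L=88 R=247
Round 3 (k=7): L=247 R=144
Round 4 (k=19): L=144 R=64

Answer: 32,88 88,247 247,144 144,64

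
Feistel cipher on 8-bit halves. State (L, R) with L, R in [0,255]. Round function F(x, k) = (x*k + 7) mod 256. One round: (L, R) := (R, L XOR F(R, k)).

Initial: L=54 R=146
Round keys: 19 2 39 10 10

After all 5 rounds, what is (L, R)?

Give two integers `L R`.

Round 1 (k=19): L=146 R=235
Round 2 (k=2): L=235 R=79
Round 3 (k=39): L=79 R=251
Round 4 (k=10): L=251 R=154
Round 5 (k=10): L=154 R=240

Answer: 154 240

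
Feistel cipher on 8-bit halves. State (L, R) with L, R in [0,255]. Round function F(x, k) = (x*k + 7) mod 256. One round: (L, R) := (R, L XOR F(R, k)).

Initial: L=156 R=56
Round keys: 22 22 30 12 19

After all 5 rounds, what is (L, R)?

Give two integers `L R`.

Round 1 (k=22): L=56 R=75
Round 2 (k=22): L=75 R=65
Round 3 (k=30): L=65 R=238
Round 4 (k=12): L=238 R=110
Round 5 (k=19): L=110 R=223

Answer: 110 223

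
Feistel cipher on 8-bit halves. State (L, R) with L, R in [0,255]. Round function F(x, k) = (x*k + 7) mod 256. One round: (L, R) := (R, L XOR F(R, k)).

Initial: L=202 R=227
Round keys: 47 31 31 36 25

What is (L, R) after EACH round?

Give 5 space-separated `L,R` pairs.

Round 1 (k=47): L=227 R=126
Round 2 (k=31): L=126 R=170
Round 3 (k=31): L=170 R=227
Round 4 (k=36): L=227 R=89
Round 5 (k=25): L=89 R=91

Answer: 227,126 126,170 170,227 227,89 89,91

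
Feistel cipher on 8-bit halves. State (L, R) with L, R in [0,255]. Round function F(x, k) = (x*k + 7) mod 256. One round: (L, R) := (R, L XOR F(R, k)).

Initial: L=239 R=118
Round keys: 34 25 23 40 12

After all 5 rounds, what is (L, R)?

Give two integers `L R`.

Round 1 (k=34): L=118 R=92
Round 2 (k=25): L=92 R=117
Round 3 (k=23): L=117 R=214
Round 4 (k=40): L=214 R=2
Round 5 (k=12): L=2 R=201

Answer: 2 201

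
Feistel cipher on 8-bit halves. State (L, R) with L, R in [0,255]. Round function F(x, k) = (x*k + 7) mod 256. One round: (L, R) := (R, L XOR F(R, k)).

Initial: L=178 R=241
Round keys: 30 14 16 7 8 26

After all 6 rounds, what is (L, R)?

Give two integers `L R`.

Answer: 15 226

Derivation:
Round 1 (k=30): L=241 R=247
Round 2 (k=14): L=247 R=120
Round 3 (k=16): L=120 R=112
Round 4 (k=7): L=112 R=111
Round 5 (k=8): L=111 R=15
Round 6 (k=26): L=15 R=226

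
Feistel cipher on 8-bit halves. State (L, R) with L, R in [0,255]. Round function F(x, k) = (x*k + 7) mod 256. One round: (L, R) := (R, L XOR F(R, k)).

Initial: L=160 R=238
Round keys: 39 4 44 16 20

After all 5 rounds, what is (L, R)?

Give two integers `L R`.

Answer: 226 165

Derivation:
Round 1 (k=39): L=238 R=233
Round 2 (k=4): L=233 R=69
Round 3 (k=44): L=69 R=10
Round 4 (k=16): L=10 R=226
Round 5 (k=20): L=226 R=165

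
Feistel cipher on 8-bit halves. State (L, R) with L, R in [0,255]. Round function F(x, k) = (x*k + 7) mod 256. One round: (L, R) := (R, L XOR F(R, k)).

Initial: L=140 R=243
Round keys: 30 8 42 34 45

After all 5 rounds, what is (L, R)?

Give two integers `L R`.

Round 1 (k=30): L=243 R=13
Round 2 (k=8): L=13 R=156
Round 3 (k=42): L=156 R=146
Round 4 (k=34): L=146 R=247
Round 5 (k=45): L=247 R=224

Answer: 247 224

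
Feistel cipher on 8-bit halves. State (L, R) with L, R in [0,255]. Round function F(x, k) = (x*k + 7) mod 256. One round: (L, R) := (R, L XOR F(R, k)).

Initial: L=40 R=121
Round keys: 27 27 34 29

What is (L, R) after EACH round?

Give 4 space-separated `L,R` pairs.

Round 1 (k=27): L=121 R=226
Round 2 (k=27): L=226 R=164
Round 3 (k=34): L=164 R=45
Round 4 (k=29): L=45 R=132

Answer: 121,226 226,164 164,45 45,132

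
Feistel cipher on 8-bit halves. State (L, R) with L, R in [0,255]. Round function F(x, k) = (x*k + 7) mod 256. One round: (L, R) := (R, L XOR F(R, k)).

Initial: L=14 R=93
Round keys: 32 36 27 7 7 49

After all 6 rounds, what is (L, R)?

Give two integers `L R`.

Answer: 254 36

Derivation:
Round 1 (k=32): L=93 R=169
Round 2 (k=36): L=169 R=150
Round 3 (k=27): L=150 R=112
Round 4 (k=7): L=112 R=129
Round 5 (k=7): L=129 R=254
Round 6 (k=49): L=254 R=36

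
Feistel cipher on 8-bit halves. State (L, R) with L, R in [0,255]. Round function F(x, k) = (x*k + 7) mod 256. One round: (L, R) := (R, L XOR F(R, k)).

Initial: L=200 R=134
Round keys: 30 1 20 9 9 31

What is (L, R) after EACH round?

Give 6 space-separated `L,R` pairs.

Round 1 (k=30): L=134 R=115
Round 2 (k=1): L=115 R=252
Round 3 (k=20): L=252 R=196
Round 4 (k=9): L=196 R=23
Round 5 (k=9): L=23 R=18
Round 6 (k=31): L=18 R=34

Answer: 134,115 115,252 252,196 196,23 23,18 18,34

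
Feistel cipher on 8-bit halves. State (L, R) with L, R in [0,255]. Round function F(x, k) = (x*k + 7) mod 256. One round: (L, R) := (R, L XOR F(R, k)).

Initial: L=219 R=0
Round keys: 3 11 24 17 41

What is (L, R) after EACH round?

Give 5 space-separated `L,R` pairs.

Answer: 0,220 220,123 123,83 83,241 241,243

Derivation:
Round 1 (k=3): L=0 R=220
Round 2 (k=11): L=220 R=123
Round 3 (k=24): L=123 R=83
Round 4 (k=17): L=83 R=241
Round 5 (k=41): L=241 R=243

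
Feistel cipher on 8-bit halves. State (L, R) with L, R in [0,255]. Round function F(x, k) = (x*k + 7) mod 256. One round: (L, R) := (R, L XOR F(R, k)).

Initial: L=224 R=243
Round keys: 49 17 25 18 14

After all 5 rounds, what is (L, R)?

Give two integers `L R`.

Round 1 (k=49): L=243 R=106
Round 2 (k=17): L=106 R=226
Round 3 (k=25): L=226 R=115
Round 4 (k=18): L=115 R=255
Round 5 (k=14): L=255 R=138

Answer: 255 138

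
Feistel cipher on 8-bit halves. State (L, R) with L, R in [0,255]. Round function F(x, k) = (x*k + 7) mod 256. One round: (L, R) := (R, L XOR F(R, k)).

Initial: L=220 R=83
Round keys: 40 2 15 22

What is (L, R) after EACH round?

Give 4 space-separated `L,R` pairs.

Answer: 83,35 35,30 30,234 234,61

Derivation:
Round 1 (k=40): L=83 R=35
Round 2 (k=2): L=35 R=30
Round 3 (k=15): L=30 R=234
Round 4 (k=22): L=234 R=61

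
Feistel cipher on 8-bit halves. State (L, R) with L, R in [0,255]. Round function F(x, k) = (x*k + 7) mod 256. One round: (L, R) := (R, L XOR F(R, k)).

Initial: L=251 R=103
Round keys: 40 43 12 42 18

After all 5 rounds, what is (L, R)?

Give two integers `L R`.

Answer: 17 170

Derivation:
Round 1 (k=40): L=103 R=228
Round 2 (k=43): L=228 R=52
Round 3 (k=12): L=52 R=147
Round 4 (k=42): L=147 R=17
Round 5 (k=18): L=17 R=170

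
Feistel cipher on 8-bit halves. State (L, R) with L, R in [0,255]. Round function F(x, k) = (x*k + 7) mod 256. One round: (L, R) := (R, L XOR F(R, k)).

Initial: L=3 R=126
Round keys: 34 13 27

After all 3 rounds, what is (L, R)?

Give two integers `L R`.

Round 1 (k=34): L=126 R=192
Round 2 (k=13): L=192 R=185
Round 3 (k=27): L=185 R=74

Answer: 185 74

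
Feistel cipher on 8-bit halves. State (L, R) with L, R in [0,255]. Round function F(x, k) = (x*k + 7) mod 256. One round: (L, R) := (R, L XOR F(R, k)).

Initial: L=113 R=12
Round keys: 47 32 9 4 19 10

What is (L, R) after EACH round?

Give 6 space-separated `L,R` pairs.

Answer: 12,74 74,75 75,224 224,204 204,203 203,57

Derivation:
Round 1 (k=47): L=12 R=74
Round 2 (k=32): L=74 R=75
Round 3 (k=9): L=75 R=224
Round 4 (k=4): L=224 R=204
Round 5 (k=19): L=204 R=203
Round 6 (k=10): L=203 R=57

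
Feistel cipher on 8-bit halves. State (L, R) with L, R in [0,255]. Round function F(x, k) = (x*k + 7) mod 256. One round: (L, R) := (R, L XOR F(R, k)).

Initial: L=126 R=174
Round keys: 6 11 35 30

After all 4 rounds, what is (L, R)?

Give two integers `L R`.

Answer: 178 19

Derivation:
Round 1 (k=6): L=174 R=101
Round 2 (k=11): L=101 R=240
Round 3 (k=35): L=240 R=178
Round 4 (k=30): L=178 R=19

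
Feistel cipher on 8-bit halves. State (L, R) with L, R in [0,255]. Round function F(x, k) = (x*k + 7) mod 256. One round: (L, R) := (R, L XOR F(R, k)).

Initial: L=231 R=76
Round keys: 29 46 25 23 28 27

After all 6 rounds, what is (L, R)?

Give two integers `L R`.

Round 1 (k=29): L=76 R=68
Round 2 (k=46): L=68 R=115
Round 3 (k=25): L=115 R=6
Round 4 (k=23): L=6 R=226
Round 5 (k=28): L=226 R=185
Round 6 (k=27): L=185 R=104

Answer: 185 104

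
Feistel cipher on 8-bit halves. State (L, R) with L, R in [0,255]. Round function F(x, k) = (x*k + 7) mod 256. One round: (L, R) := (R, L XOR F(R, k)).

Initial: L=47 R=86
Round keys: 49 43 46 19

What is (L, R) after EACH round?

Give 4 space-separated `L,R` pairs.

Answer: 86,82 82,155 155,179 179,203

Derivation:
Round 1 (k=49): L=86 R=82
Round 2 (k=43): L=82 R=155
Round 3 (k=46): L=155 R=179
Round 4 (k=19): L=179 R=203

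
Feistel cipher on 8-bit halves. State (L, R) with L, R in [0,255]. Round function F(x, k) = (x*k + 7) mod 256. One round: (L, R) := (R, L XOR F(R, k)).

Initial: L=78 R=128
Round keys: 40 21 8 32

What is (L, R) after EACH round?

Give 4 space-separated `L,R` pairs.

Answer: 128,73 73,132 132,110 110,67

Derivation:
Round 1 (k=40): L=128 R=73
Round 2 (k=21): L=73 R=132
Round 3 (k=8): L=132 R=110
Round 4 (k=32): L=110 R=67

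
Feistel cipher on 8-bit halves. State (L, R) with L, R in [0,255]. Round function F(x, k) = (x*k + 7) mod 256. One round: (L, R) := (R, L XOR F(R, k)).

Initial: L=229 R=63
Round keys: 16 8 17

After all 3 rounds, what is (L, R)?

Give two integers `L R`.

Answer: 168 61

Derivation:
Round 1 (k=16): L=63 R=18
Round 2 (k=8): L=18 R=168
Round 3 (k=17): L=168 R=61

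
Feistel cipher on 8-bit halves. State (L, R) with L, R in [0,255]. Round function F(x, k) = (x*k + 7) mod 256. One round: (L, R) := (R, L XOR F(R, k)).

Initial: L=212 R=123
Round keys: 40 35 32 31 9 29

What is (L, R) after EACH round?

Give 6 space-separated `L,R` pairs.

Round 1 (k=40): L=123 R=235
Round 2 (k=35): L=235 R=83
Round 3 (k=32): L=83 R=140
Round 4 (k=31): L=140 R=168
Round 5 (k=9): L=168 R=99
Round 6 (k=29): L=99 R=150

Answer: 123,235 235,83 83,140 140,168 168,99 99,150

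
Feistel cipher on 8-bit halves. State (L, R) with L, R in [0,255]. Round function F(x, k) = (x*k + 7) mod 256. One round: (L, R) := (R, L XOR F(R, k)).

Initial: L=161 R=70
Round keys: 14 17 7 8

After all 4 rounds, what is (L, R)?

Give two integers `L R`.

Round 1 (k=14): L=70 R=122
Round 2 (k=17): L=122 R=103
Round 3 (k=7): L=103 R=162
Round 4 (k=8): L=162 R=112

Answer: 162 112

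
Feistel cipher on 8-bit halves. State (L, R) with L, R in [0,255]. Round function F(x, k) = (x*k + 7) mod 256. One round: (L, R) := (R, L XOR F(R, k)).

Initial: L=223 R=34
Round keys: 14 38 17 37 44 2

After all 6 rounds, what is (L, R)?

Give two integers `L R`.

Answer: 7 39

Derivation:
Round 1 (k=14): L=34 R=60
Round 2 (k=38): L=60 R=205
Round 3 (k=17): L=205 R=152
Round 4 (k=37): L=152 R=50
Round 5 (k=44): L=50 R=7
Round 6 (k=2): L=7 R=39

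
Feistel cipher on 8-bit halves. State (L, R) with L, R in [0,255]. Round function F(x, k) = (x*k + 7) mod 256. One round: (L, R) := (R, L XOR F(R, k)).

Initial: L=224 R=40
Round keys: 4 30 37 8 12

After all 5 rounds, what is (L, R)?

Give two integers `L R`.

Round 1 (k=4): L=40 R=71
Round 2 (k=30): L=71 R=113
Round 3 (k=37): L=113 R=27
Round 4 (k=8): L=27 R=174
Round 5 (k=12): L=174 R=52

Answer: 174 52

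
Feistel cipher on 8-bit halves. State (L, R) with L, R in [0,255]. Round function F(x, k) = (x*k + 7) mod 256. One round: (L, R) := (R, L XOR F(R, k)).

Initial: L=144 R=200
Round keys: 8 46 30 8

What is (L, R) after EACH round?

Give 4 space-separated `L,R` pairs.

Answer: 200,215 215,97 97,178 178,246

Derivation:
Round 1 (k=8): L=200 R=215
Round 2 (k=46): L=215 R=97
Round 3 (k=30): L=97 R=178
Round 4 (k=8): L=178 R=246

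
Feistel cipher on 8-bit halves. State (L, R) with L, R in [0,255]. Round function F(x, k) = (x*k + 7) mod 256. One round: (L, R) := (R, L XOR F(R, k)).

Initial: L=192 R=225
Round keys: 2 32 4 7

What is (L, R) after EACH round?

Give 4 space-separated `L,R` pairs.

Round 1 (k=2): L=225 R=9
Round 2 (k=32): L=9 R=198
Round 3 (k=4): L=198 R=22
Round 4 (k=7): L=22 R=103

Answer: 225,9 9,198 198,22 22,103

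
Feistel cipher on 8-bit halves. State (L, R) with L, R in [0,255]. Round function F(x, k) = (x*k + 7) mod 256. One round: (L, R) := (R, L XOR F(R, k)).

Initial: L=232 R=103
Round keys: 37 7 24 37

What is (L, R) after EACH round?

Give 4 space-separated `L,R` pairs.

Round 1 (k=37): L=103 R=2
Round 2 (k=7): L=2 R=114
Round 3 (k=24): L=114 R=181
Round 4 (k=37): L=181 R=66

Answer: 103,2 2,114 114,181 181,66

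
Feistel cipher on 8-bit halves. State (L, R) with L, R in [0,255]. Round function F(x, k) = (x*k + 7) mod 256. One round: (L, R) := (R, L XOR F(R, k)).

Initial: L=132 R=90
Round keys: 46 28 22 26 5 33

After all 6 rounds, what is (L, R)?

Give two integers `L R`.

Round 1 (k=46): L=90 R=183
Round 2 (k=28): L=183 R=81
Round 3 (k=22): L=81 R=74
Round 4 (k=26): L=74 R=218
Round 5 (k=5): L=218 R=3
Round 6 (k=33): L=3 R=176

Answer: 3 176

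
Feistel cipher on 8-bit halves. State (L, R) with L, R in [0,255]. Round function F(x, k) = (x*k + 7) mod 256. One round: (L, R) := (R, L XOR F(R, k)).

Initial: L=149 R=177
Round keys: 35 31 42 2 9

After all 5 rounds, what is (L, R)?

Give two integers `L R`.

Answer: 234 111

Derivation:
Round 1 (k=35): L=177 R=175
Round 2 (k=31): L=175 R=137
Round 3 (k=42): L=137 R=46
Round 4 (k=2): L=46 R=234
Round 5 (k=9): L=234 R=111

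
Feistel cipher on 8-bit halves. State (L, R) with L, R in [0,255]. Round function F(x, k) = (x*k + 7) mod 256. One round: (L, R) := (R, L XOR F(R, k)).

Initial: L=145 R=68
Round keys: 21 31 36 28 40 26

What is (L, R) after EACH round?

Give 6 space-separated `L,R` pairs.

Round 1 (k=21): L=68 R=10
Round 2 (k=31): L=10 R=121
Round 3 (k=36): L=121 R=1
Round 4 (k=28): L=1 R=90
Round 5 (k=40): L=90 R=22
Round 6 (k=26): L=22 R=25

Answer: 68,10 10,121 121,1 1,90 90,22 22,25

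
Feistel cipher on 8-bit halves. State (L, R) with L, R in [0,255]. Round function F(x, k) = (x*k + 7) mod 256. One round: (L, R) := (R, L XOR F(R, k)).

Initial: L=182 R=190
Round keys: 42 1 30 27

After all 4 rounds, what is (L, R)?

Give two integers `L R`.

Round 1 (k=42): L=190 R=133
Round 2 (k=1): L=133 R=50
Round 3 (k=30): L=50 R=102
Round 4 (k=27): L=102 R=251

Answer: 102 251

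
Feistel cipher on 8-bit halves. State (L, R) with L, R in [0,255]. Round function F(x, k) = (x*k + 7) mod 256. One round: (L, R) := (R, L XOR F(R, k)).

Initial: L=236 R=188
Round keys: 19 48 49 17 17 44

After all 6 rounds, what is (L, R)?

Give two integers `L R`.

Round 1 (k=19): L=188 R=23
Round 2 (k=48): L=23 R=235
Round 3 (k=49): L=235 R=21
Round 4 (k=17): L=21 R=135
Round 5 (k=17): L=135 R=235
Round 6 (k=44): L=235 R=236

Answer: 235 236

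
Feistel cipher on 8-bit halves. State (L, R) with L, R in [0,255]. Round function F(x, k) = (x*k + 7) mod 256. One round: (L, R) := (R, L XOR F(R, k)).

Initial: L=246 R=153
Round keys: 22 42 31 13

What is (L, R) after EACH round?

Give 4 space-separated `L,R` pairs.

Answer: 153,219 219,108 108,192 192,171

Derivation:
Round 1 (k=22): L=153 R=219
Round 2 (k=42): L=219 R=108
Round 3 (k=31): L=108 R=192
Round 4 (k=13): L=192 R=171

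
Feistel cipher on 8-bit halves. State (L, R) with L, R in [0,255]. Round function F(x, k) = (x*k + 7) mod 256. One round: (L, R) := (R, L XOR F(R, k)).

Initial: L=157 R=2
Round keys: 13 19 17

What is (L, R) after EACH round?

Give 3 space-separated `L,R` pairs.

Answer: 2,188 188,249 249,44

Derivation:
Round 1 (k=13): L=2 R=188
Round 2 (k=19): L=188 R=249
Round 3 (k=17): L=249 R=44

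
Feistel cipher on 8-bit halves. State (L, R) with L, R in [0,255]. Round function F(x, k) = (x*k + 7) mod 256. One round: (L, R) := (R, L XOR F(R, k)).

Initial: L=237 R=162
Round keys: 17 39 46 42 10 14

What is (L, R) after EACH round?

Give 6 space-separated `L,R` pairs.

Round 1 (k=17): L=162 R=36
Round 2 (k=39): L=36 R=33
Round 3 (k=46): L=33 R=209
Round 4 (k=42): L=209 R=112
Round 5 (k=10): L=112 R=182
Round 6 (k=14): L=182 R=139

Answer: 162,36 36,33 33,209 209,112 112,182 182,139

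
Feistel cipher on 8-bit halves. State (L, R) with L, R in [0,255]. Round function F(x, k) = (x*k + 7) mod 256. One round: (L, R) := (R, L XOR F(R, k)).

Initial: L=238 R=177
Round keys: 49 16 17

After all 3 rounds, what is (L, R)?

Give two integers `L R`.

Answer: 214 59

Derivation:
Round 1 (k=49): L=177 R=6
Round 2 (k=16): L=6 R=214
Round 3 (k=17): L=214 R=59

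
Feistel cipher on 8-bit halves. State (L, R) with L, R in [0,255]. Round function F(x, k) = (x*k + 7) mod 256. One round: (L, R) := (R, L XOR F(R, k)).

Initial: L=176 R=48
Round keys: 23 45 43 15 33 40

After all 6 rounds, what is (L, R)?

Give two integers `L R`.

Round 1 (k=23): L=48 R=231
Round 2 (k=45): L=231 R=146
Round 3 (k=43): L=146 R=106
Round 4 (k=15): L=106 R=175
Round 5 (k=33): L=175 R=252
Round 6 (k=40): L=252 R=200

Answer: 252 200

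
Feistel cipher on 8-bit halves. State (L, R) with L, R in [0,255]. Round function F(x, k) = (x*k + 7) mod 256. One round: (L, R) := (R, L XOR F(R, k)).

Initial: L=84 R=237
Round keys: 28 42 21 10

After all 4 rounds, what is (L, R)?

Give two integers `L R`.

Round 1 (k=28): L=237 R=167
Round 2 (k=42): L=167 R=128
Round 3 (k=21): L=128 R=32
Round 4 (k=10): L=32 R=199

Answer: 32 199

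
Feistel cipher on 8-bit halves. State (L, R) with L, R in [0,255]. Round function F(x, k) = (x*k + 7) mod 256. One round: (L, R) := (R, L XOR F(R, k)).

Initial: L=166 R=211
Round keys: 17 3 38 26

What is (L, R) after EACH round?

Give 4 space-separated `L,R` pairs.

Round 1 (k=17): L=211 R=172
Round 2 (k=3): L=172 R=216
Round 3 (k=38): L=216 R=187
Round 4 (k=26): L=187 R=221

Answer: 211,172 172,216 216,187 187,221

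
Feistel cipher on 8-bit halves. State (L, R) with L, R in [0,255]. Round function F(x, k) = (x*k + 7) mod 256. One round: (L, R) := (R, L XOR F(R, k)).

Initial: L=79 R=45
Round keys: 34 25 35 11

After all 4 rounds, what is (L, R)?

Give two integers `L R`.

Answer: 209 138

Derivation:
Round 1 (k=34): L=45 R=78
Round 2 (k=25): L=78 R=136
Round 3 (k=35): L=136 R=209
Round 4 (k=11): L=209 R=138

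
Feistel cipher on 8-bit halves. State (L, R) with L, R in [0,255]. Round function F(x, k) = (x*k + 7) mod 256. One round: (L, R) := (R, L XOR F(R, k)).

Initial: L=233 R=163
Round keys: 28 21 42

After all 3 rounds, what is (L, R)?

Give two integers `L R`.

Round 1 (k=28): L=163 R=50
Round 2 (k=21): L=50 R=130
Round 3 (k=42): L=130 R=105

Answer: 130 105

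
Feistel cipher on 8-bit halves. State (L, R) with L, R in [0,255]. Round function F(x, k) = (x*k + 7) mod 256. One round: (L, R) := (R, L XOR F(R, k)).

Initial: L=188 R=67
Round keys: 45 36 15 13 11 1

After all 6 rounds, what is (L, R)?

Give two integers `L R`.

Answer: 30 21

Derivation:
Round 1 (k=45): L=67 R=114
Round 2 (k=36): L=114 R=76
Round 3 (k=15): L=76 R=9
Round 4 (k=13): L=9 R=48
Round 5 (k=11): L=48 R=30
Round 6 (k=1): L=30 R=21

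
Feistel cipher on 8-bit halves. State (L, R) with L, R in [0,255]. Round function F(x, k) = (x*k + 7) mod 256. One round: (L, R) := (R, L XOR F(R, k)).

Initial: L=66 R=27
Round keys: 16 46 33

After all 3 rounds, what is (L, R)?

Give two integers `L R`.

Answer: 22 40

Derivation:
Round 1 (k=16): L=27 R=245
Round 2 (k=46): L=245 R=22
Round 3 (k=33): L=22 R=40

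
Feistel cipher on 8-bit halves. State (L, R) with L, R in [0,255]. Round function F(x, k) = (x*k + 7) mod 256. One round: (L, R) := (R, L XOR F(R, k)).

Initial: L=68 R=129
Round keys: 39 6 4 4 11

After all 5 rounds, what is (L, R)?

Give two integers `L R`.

Answer: 153 127

Derivation:
Round 1 (k=39): L=129 R=234
Round 2 (k=6): L=234 R=2
Round 3 (k=4): L=2 R=229
Round 4 (k=4): L=229 R=153
Round 5 (k=11): L=153 R=127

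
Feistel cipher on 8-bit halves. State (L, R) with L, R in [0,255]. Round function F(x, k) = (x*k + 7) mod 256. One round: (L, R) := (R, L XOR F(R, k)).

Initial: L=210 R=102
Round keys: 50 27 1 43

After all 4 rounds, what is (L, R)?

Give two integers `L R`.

Round 1 (k=50): L=102 R=33
Round 2 (k=27): L=33 R=228
Round 3 (k=1): L=228 R=202
Round 4 (k=43): L=202 R=17

Answer: 202 17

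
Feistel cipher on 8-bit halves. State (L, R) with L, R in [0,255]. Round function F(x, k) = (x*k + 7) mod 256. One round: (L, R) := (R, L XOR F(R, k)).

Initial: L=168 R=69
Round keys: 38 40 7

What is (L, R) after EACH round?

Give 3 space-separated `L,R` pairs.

Answer: 69,237 237,74 74,224

Derivation:
Round 1 (k=38): L=69 R=237
Round 2 (k=40): L=237 R=74
Round 3 (k=7): L=74 R=224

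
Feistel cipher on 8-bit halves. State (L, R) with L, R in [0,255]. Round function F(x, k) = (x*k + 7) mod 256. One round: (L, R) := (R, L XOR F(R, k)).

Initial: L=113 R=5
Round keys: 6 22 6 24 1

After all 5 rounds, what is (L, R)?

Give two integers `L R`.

Round 1 (k=6): L=5 R=84
Round 2 (k=22): L=84 R=58
Round 3 (k=6): L=58 R=55
Round 4 (k=24): L=55 R=21
Round 5 (k=1): L=21 R=43

Answer: 21 43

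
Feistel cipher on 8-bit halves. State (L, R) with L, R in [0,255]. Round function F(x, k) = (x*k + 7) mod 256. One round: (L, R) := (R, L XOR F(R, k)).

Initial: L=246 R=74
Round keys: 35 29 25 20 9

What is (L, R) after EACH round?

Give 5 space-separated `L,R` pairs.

Round 1 (k=35): L=74 R=211
Round 2 (k=29): L=211 R=164
Round 3 (k=25): L=164 R=216
Round 4 (k=20): L=216 R=67
Round 5 (k=9): L=67 R=186

Answer: 74,211 211,164 164,216 216,67 67,186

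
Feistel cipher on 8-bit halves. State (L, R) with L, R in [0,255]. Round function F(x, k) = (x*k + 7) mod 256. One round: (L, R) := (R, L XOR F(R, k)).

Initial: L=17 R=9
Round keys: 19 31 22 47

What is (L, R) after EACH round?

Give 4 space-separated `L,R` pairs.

Answer: 9,163 163,205 205,6 6,236

Derivation:
Round 1 (k=19): L=9 R=163
Round 2 (k=31): L=163 R=205
Round 3 (k=22): L=205 R=6
Round 4 (k=47): L=6 R=236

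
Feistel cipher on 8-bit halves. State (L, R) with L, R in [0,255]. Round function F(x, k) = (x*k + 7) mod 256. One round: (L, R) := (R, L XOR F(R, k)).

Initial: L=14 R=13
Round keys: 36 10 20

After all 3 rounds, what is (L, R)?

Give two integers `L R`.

Round 1 (k=36): L=13 R=213
Round 2 (k=10): L=213 R=84
Round 3 (k=20): L=84 R=66

Answer: 84 66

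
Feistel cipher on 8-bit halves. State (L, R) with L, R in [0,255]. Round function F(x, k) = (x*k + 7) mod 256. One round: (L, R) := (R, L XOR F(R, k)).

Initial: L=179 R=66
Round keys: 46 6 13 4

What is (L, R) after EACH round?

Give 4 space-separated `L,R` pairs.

Round 1 (k=46): L=66 R=80
Round 2 (k=6): L=80 R=165
Round 3 (k=13): L=165 R=56
Round 4 (k=4): L=56 R=66

Answer: 66,80 80,165 165,56 56,66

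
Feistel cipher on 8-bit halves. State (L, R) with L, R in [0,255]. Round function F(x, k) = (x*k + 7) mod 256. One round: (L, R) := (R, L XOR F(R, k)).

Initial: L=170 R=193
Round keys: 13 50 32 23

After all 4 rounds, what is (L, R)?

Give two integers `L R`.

Round 1 (k=13): L=193 R=126
Round 2 (k=50): L=126 R=98
Round 3 (k=32): L=98 R=57
Round 4 (k=23): L=57 R=68

Answer: 57 68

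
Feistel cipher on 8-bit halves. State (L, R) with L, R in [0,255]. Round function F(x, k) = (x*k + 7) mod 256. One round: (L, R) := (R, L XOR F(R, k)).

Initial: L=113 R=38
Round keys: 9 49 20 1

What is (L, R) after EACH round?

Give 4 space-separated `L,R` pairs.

Round 1 (k=9): L=38 R=44
Round 2 (k=49): L=44 R=85
Round 3 (k=20): L=85 R=135
Round 4 (k=1): L=135 R=219

Answer: 38,44 44,85 85,135 135,219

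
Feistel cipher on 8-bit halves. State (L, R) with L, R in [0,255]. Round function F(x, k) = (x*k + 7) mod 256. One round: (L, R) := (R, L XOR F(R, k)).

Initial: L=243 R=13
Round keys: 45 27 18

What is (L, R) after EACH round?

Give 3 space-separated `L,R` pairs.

Round 1 (k=45): L=13 R=163
Round 2 (k=27): L=163 R=53
Round 3 (k=18): L=53 R=98

Answer: 13,163 163,53 53,98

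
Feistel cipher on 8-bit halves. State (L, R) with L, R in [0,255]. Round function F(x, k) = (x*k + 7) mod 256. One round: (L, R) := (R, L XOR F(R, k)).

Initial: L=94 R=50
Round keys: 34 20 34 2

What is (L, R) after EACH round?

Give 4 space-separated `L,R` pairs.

Answer: 50,245 245,25 25,172 172,70

Derivation:
Round 1 (k=34): L=50 R=245
Round 2 (k=20): L=245 R=25
Round 3 (k=34): L=25 R=172
Round 4 (k=2): L=172 R=70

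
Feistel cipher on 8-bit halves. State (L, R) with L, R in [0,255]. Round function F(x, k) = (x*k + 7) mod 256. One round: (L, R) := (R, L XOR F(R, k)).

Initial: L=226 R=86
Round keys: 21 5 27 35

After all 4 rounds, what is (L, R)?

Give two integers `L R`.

Round 1 (k=21): L=86 R=247
Round 2 (k=5): L=247 R=140
Round 3 (k=27): L=140 R=60
Round 4 (k=35): L=60 R=183

Answer: 60 183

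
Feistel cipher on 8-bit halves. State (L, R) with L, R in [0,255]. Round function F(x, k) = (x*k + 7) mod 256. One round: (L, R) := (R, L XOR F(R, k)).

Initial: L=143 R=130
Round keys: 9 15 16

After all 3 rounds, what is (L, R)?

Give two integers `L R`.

Answer: 211 33

Derivation:
Round 1 (k=9): L=130 R=22
Round 2 (k=15): L=22 R=211
Round 3 (k=16): L=211 R=33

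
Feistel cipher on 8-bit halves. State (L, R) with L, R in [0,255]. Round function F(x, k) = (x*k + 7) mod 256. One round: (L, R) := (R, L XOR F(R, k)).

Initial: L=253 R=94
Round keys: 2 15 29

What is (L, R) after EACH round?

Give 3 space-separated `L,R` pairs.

Round 1 (k=2): L=94 R=62
Round 2 (k=15): L=62 R=247
Round 3 (k=29): L=247 R=60

Answer: 94,62 62,247 247,60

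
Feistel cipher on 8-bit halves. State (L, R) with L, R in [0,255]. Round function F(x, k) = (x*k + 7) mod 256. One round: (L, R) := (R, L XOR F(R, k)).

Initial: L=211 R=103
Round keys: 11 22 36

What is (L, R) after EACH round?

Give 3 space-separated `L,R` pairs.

Round 1 (k=11): L=103 R=167
Round 2 (k=22): L=167 R=6
Round 3 (k=36): L=6 R=120

Answer: 103,167 167,6 6,120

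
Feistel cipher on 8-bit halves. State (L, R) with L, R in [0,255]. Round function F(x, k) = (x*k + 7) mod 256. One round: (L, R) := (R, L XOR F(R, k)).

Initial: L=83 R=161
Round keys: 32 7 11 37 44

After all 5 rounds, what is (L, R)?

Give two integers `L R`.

Answer: 214 246

Derivation:
Round 1 (k=32): L=161 R=116
Round 2 (k=7): L=116 R=146
Round 3 (k=11): L=146 R=57
Round 4 (k=37): L=57 R=214
Round 5 (k=44): L=214 R=246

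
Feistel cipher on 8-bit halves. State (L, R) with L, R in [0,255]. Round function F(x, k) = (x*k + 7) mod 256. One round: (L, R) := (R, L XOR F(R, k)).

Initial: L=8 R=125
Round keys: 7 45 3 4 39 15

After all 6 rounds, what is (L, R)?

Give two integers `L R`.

Answer: 217 17

Derivation:
Round 1 (k=7): L=125 R=122
Round 2 (k=45): L=122 R=4
Round 3 (k=3): L=4 R=105
Round 4 (k=4): L=105 R=175
Round 5 (k=39): L=175 R=217
Round 6 (k=15): L=217 R=17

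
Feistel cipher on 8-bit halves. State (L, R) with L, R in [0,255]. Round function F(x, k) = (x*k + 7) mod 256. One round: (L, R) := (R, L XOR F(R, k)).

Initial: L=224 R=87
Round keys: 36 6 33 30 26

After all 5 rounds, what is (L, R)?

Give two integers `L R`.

Round 1 (k=36): L=87 R=163
Round 2 (k=6): L=163 R=142
Round 3 (k=33): L=142 R=246
Round 4 (k=30): L=246 R=85
Round 5 (k=26): L=85 R=95

Answer: 85 95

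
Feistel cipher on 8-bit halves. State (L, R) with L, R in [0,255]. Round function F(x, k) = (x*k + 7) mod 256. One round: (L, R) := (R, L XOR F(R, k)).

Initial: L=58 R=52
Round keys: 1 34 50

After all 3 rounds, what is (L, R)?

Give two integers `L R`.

Round 1 (k=1): L=52 R=1
Round 2 (k=34): L=1 R=29
Round 3 (k=50): L=29 R=176

Answer: 29 176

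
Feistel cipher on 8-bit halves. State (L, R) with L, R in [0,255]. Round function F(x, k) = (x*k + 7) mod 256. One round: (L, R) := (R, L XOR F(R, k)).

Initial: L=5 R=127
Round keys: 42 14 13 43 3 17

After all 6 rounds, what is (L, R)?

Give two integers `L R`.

Round 1 (k=42): L=127 R=216
Round 2 (k=14): L=216 R=168
Round 3 (k=13): L=168 R=87
Round 4 (k=43): L=87 R=12
Round 5 (k=3): L=12 R=124
Round 6 (k=17): L=124 R=79

Answer: 124 79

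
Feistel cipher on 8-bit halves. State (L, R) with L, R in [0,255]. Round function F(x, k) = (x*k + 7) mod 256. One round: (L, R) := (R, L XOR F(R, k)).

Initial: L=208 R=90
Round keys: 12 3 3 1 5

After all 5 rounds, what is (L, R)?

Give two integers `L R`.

Round 1 (k=12): L=90 R=239
Round 2 (k=3): L=239 R=142
Round 3 (k=3): L=142 R=94
Round 4 (k=1): L=94 R=235
Round 5 (k=5): L=235 R=192

Answer: 235 192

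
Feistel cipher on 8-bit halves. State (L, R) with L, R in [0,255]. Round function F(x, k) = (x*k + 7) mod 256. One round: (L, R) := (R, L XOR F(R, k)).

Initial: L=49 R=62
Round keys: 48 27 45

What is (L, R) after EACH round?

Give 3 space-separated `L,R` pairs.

Answer: 62,150 150,231 231,52

Derivation:
Round 1 (k=48): L=62 R=150
Round 2 (k=27): L=150 R=231
Round 3 (k=45): L=231 R=52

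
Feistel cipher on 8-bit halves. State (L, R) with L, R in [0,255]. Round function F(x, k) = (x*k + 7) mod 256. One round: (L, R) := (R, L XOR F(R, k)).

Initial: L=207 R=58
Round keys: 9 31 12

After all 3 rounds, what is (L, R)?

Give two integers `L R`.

Round 1 (k=9): L=58 R=222
Round 2 (k=31): L=222 R=211
Round 3 (k=12): L=211 R=53

Answer: 211 53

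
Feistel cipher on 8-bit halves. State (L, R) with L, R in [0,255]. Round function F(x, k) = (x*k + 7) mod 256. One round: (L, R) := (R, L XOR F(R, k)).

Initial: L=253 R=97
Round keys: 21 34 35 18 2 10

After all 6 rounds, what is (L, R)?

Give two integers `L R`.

Round 1 (k=21): L=97 R=1
Round 2 (k=34): L=1 R=72
Round 3 (k=35): L=72 R=222
Round 4 (k=18): L=222 R=235
Round 5 (k=2): L=235 R=3
Round 6 (k=10): L=3 R=206

Answer: 3 206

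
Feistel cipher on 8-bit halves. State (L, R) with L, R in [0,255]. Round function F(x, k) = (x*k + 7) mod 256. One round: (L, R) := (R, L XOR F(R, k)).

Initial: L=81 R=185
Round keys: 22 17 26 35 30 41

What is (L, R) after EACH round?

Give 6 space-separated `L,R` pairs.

Answer: 185,188 188,58 58,87 87,214 214,76 76,229

Derivation:
Round 1 (k=22): L=185 R=188
Round 2 (k=17): L=188 R=58
Round 3 (k=26): L=58 R=87
Round 4 (k=35): L=87 R=214
Round 5 (k=30): L=214 R=76
Round 6 (k=41): L=76 R=229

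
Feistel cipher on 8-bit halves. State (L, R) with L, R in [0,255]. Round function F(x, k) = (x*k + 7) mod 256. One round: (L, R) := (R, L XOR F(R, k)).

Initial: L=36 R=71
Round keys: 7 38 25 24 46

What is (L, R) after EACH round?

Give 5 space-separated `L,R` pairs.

Round 1 (k=7): L=71 R=220
Round 2 (k=38): L=220 R=232
Round 3 (k=25): L=232 R=115
Round 4 (k=24): L=115 R=39
Round 5 (k=46): L=39 R=122

Answer: 71,220 220,232 232,115 115,39 39,122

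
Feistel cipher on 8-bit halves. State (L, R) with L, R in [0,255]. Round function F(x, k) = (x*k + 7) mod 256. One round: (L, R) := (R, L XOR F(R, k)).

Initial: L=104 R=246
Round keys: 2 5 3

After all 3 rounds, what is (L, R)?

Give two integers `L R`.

Answer: 248 116

Derivation:
Round 1 (k=2): L=246 R=155
Round 2 (k=5): L=155 R=248
Round 3 (k=3): L=248 R=116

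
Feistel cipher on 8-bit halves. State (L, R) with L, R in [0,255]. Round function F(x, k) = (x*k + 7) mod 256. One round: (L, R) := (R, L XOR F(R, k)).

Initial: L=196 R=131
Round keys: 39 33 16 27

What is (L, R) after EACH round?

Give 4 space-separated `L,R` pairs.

Answer: 131,56 56,188 188,255 255,80

Derivation:
Round 1 (k=39): L=131 R=56
Round 2 (k=33): L=56 R=188
Round 3 (k=16): L=188 R=255
Round 4 (k=27): L=255 R=80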